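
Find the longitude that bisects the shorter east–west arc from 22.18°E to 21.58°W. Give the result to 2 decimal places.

0.30°E

Signed shortest Δλ from +22.18° to -21.58° is -43.76°.
Midpoint longitude = +22.18° + (-43.76°)/2 = +22.18° − 21.88° = +0.30°.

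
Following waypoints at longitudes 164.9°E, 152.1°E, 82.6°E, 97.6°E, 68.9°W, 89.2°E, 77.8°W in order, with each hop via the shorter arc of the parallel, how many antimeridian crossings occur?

0

Leg 1: +164.9° → +152.1°, shortest Δλ = -12.8° (west) — does not cross 180°.
Leg 2: +152.1° → +82.6°, shortest Δλ = -69.5° (west) — does not cross 180°.
Leg 3: +82.6° → +97.6°, shortest Δλ = 15.0° (east) — does not cross 180°.
Leg 4: +97.6° → -68.9°, shortest Δλ = -166.5° (west) — does not cross 180°.
Leg 5: -68.9° → +89.2°, shortest Δλ = 158.1° (east) — does not cross 180°.
Leg 6: +89.2° → -77.8°, shortest Δλ = -167.0° (west) — does not cross 180°.
Total crossings: 0.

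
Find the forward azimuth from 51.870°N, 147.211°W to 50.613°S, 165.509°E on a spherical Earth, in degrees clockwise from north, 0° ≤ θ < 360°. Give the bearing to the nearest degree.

Δλ = 165.509 − -147.211 = 312.720°; wrapped into (−180°, 180°]: -47.280°.
θ = atan2( sin Δλ · cos φ₂ , cos φ₁ · sin φ₂ − sin φ₁ · cos φ₂ · cos Δλ )
  = atan2(-0.46619, -0.81584) = -150.255° → normalised to [0°, 360°): 209.745°.

210°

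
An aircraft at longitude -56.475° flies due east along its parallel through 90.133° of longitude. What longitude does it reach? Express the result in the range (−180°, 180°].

Start at -56.475°; shift +90.133° → +33.658°.
+33.658° already lies in (−180°, 180°].

+33.658°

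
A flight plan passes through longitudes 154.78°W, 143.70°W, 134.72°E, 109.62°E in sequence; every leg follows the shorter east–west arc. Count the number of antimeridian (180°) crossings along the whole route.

1

Leg 1: -154.78° → -143.70°, shortest Δλ = 11.08° (east) — does not cross 180°.
Leg 2: -143.70° → +134.72°, shortest Δλ = -81.58° (west) — crosses 180°.
Leg 3: +134.72° → +109.62°, shortest Δλ = -25.1° (west) — does not cross 180°.
Total crossings: 1.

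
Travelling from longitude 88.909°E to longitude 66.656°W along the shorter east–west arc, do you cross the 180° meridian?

Signed shortest Δλ = ((-66.656 − 88.909 + 180) mod 360) − 180 = -155.565°.
Going west by 155.565° from +88.909° reaches -66.656° without touching 180°.

No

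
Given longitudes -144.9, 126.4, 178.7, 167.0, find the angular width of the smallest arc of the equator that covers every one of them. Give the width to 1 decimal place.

88.7°

Sort the longitudes: -144.9°, +126.4°, +167.0°, +178.7°.
Eastward gaps between consecutive values (wrapping around): 271.3°, 40.6°, 11.7°, 36.4°.
Largest gap = 271.3° ⇒ minimal covering band is its complement: 360° − 271.3° = 88.7°.
Band runs from +126.4° eastward to -144.9°, crossing the antimeridian.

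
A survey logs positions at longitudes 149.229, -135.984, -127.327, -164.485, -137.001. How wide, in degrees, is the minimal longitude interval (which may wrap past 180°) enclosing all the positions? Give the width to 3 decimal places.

83.444°

Sort the longitudes: -164.485°, -137.001°, -135.984°, -127.327°, +149.229°.
Eastward gaps between consecutive values (wrapping around): 27.484°, 1.017°, 8.657°, 276.556°, 46.286°.
Largest gap = 276.556° ⇒ minimal covering band is its complement: 360° − 276.556° = 83.444°.
Band runs from +149.229° eastward to -127.327°, crossing the antimeridian.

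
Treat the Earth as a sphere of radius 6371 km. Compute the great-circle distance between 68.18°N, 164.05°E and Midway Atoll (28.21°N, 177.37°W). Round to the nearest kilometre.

4611 km

Δλ = -177.37 − 164.05 = -341.42°; wrapped into (−180°, 180°]: 18.58°.
Δφ = 28.21 − 68.18 = -39.97°.
a = sin²(Δφ/2) + cos φ₁ · cos φ₂ · sin²(Δλ/2) = 0.125345.
c = 2·atan2(√a, √(1−a)) = 0.72378 rad → d = 6371·c ≈ 4611.19 km.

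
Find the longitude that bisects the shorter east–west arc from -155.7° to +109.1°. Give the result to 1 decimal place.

+156.7°

Signed shortest Δλ from -155.7° to +109.1° is -95.2°.
Midpoint longitude = -155.7° + (-95.2°)/2 = -155.7° − 47.6° = -203.3°.
Normalise into (−180°, 180°]: +156.7°.
(The naïve average (-155.7 + +109.1)/2 = -23.3° is on the wrong side of the globe.)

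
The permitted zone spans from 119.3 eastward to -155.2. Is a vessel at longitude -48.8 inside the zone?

No

Band width going east from +119.3° to -155.2°: ((-155.2 − 119.3) mod 360) = 85.5°.
Offset of -48.8° east of the west edge: ((-48.8 − 119.3) mod 360) = 191.9°.
191.9° > 85.5° ⇒ outside.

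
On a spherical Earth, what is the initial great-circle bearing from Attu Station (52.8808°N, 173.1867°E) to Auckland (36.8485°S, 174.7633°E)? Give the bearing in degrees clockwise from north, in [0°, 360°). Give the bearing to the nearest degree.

179°

Δλ = 174.7633 − 173.1867 = 1.5766°.
θ = atan2( sin Δλ · cos φ₂ , cos φ₁ · sin φ₂ − sin φ₁ · cos φ₂ · cos Δλ )
  = atan2(0.02202, -0.99975) = 178.738° → normalised to [0°, 360°): 178.738°.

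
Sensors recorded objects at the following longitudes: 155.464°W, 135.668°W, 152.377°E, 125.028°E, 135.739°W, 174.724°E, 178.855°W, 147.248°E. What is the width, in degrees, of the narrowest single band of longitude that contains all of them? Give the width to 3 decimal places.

Sort the longitudes: -178.855°, -155.464°, -135.739°, -135.668°, +125.028°, +147.248°, +152.377°, +174.724°.
Eastward gaps between consecutive values (wrapping around): 23.391°, 19.725°, 0.071°, 260.696°, 22.220°, 5.129°, 22.347°, 6.421°.
Largest gap = 260.696° ⇒ minimal covering band is its complement: 360° − 260.696° = 99.304°.
Band runs from +125.028° eastward to -135.668°, crossing the antimeridian.

99.304°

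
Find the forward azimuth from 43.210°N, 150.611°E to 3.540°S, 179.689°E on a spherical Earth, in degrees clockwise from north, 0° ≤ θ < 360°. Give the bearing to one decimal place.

Δλ = 179.689 − 150.611 = 29.078°.
θ = atan2( sin Δλ · cos φ₂ , cos φ₁ · sin φ₂ − sin φ₁ · cos φ₂ · cos Δλ )
  = atan2(0.48507, -0.64224) = 142.937° → normalised to [0°, 360°): 142.937°.

142.9°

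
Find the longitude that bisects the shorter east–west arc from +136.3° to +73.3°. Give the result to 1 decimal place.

+104.8°

Signed shortest Δλ from +136.3° to +73.3° is -63.0°.
Midpoint longitude = +136.3° + (-63.0°)/2 = +136.3° − 31.5° = +104.8°.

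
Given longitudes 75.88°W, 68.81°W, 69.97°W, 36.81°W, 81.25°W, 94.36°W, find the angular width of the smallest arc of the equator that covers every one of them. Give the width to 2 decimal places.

Sort the longitudes: -94.36°, -81.25°, -75.88°, -69.97°, -68.81°, -36.81°.
Eastward gaps between consecutive values (wrapping around): 13.11°, 5.37°, 5.91°, 1.16°, 32.00°, 302.45°.
Largest gap = 302.45° ⇒ minimal covering band is its complement: 360° − 302.45° = 57.55°.
Band runs from -94.36° eastward to -36.81°.

57.55°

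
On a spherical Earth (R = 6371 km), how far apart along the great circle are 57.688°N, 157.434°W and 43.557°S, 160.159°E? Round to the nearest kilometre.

11924 km

Δλ = 160.159 − -157.434 = 317.593°; wrapped into (−180°, 180°]: -42.407°.
Δφ = -43.557 − 57.688 = -101.245°.
a = sin²(Δφ/2) + cos φ₁ · cos φ₂ · sin²(Δλ/2) = 0.648175.
c = 2·atan2(√a, √(1−a)) = 1.87167 rad → d = 6371·c ≈ 11924.38 km.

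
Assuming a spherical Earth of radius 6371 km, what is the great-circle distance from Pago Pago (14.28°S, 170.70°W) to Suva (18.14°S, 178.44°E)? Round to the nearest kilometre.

Δλ = 178.44 − -170.70 = 349.14°; wrapped into (−180°, 180°]: -10.86°.
Δφ = -18.14 − -14.28 = -3.86°.
a = sin²(Δφ/2) + cos φ₁ · cos φ₂ · sin²(Δλ/2) = 0.009381.
c = 2·atan2(√a, √(1−a)) = 0.19402 rad → d = 6371·c ≈ 1236.07 km.

1236 km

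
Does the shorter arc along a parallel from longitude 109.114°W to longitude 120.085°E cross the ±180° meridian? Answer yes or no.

Yes

Naïve |120.085 − -109.114| = 229.199° > 180°, so the shorter arc goes the other way round — across 180°.
Signed shortest Δλ = ((120.085 − -109.114 + 180) mod 360) − 180 = -130.801°.
Going west by 130.801° from -109.114° passes through 180° before reaching +120.085°.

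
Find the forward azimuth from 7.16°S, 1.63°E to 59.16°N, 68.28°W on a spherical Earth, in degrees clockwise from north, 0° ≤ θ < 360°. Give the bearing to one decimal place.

Δλ = -68.28 − 1.63 = -69.91°.
θ = atan2( sin Δλ · cos φ₂ , cos φ₁ · sin φ₂ − sin φ₁ · cos φ₂ · cos Δλ )
  = atan2(-0.48145, 0.87385) = -28.853° → normalised to [0°, 360°): 331.147°.

331.1°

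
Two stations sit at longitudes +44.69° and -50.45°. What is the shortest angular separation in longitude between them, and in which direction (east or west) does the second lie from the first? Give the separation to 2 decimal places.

Raw difference: -50.45 − 44.69 = -95.14°.
Normalise into (−180°, 180°]: -95.14° stays -95.14°.
Negative ⇒ the second point lies to the west; separation 95.14°.

95.14° west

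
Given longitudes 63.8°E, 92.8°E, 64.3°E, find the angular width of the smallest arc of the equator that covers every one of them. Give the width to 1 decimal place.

Sort the longitudes: +63.8°, +64.3°, +92.8°.
Eastward gaps between consecutive values (wrapping around): 0.5°, 28.5°, 331.0°.
Largest gap = 331.0° ⇒ minimal covering band is its complement: 360° − 331.0° = 29.0°.
Band runs from +63.8° eastward to +92.8°.

29.0°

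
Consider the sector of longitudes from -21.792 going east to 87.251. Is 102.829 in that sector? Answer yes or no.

No

Band width going east from -21.792° to +87.251°: ((87.251 − -21.792) mod 360) = 109.043°.
Offset of +102.829° east of the west edge: ((102.829 − -21.792) mod 360) = 124.621°.
124.621° > 109.043° ⇒ outside.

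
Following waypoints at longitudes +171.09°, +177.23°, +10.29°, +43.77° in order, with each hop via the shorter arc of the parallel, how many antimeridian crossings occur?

Leg 1: +171.09° → +177.23°, shortest Δλ = 6.14° (east) — does not cross 180°.
Leg 2: +177.23° → +10.29°, shortest Δλ = -166.94° (west) — does not cross 180°.
Leg 3: +10.29° → +43.77°, shortest Δλ = 33.48° (east) — does not cross 180°.
Total crossings: 0.

0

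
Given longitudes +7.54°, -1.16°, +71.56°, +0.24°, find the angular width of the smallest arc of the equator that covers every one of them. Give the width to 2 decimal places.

Sort the longitudes: -1.16°, +0.24°, +7.54°, +71.56°.
Eastward gaps between consecutive values (wrapping around): 1.40°, 7.30°, 64.02°, 287.28°.
Largest gap = 287.28° ⇒ minimal covering band is its complement: 360° − 287.28° = 72.72°.
Band runs from -1.16° eastward to +71.56°.

72.72°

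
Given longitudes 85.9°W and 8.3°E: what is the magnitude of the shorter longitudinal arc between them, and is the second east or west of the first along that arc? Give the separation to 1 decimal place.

Raw difference: 8.3 − -85.9 = 94.2°.
Normalise into (−180°, 180°]: 94.2° stays 94.2°.
Positive ⇒ the second point lies to the east; separation 94.2°.

94.2° east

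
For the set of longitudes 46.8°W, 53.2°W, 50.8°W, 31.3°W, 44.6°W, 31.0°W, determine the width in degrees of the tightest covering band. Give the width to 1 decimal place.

22.2°

Sort the longitudes: -53.2°, -50.8°, -46.8°, -44.6°, -31.3°, -31.0°.
Eastward gaps between consecutive values (wrapping around): 2.4°, 4.0°, 2.2°, 13.3°, 0.3°, 337.8°.
Largest gap = 337.8° ⇒ minimal covering band is its complement: 360° − 337.8° = 22.2°.
Band runs from -53.2° eastward to -31.0°.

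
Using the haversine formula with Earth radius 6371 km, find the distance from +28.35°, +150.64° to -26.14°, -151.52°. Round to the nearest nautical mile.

Δλ = -151.52 − 150.64 = -302.16°; wrapped into (−180°, 180°]: 57.84°.
Δφ = -26.14 − 28.35 = -54.49°.
a = sin²(Δφ/2) + cos φ₁ · cos φ₂ · sin²(Δλ/2) = 0.394337.
c = 2·atan2(√a, √(1−a)) = 1.35786 rad → d = 6371·c ≈ 8650.95 km ≈ 4671.14 nmi.

4671 nmi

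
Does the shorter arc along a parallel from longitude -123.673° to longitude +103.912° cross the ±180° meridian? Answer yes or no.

Naïve |103.912 − -123.673| = 227.585° > 180°, so the shorter arc goes the other way round — across 180°.
Signed shortest Δλ = ((103.912 − -123.673 + 180) mod 360) − 180 = -132.415°.
Going west by 132.415° from -123.673° passes through 180° before reaching +103.912°.

Yes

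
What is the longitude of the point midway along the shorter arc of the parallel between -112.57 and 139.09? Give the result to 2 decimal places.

Signed shortest Δλ from -112.57° to +139.09° is -108.34°.
Midpoint longitude = -112.57° + (-108.34°)/2 = -112.57° − 54.17° = -166.74°.
(The naïve average (-112.57 + +139.09)/2 = 13.26° is on the wrong side of the globe.)

-166.74°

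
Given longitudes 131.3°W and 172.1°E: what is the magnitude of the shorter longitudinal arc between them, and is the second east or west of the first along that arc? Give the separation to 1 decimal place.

56.6° west

Raw difference: 172.1 − -131.3 = 303.4°.
Normalise into (−180°, 180°]: 303.4° − 360° = -56.6°.
Negative ⇒ the second point lies to the west; separation 56.6°.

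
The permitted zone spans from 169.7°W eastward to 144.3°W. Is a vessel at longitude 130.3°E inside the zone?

No

Band width going east from -169.7° to -144.3°: ((-144.3 − -169.7) mod 360) = 25.4°.
Offset of +130.3° east of the west edge: ((130.3 − -169.7) mod 360) = 300.0°.
300.0° > 25.4° ⇒ outside.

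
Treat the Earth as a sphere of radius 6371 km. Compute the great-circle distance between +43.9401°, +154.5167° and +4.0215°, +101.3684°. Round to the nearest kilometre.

6822 km

Δλ = 101.3684 − 154.5167 = -53.1483°.
Δφ = 4.0215 − 43.9401 = -39.9186°.
a = sin²(Δφ/2) + cos φ₁ · cos φ₂ · sin²(Δλ/2) = 0.260271.
c = 2·atan2(√a, √(1−a)) = 1.07076 rad → d = 6371·c ≈ 6821.81 km.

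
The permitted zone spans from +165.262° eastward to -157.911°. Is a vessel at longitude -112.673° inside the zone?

No

Band width going east from +165.262° to -157.911°: ((-157.911 − 165.262) mod 360) = 36.827°.
Offset of -112.673° east of the west edge: ((-112.673 − 165.262) mod 360) = 82.065°.
82.065° > 36.827° ⇒ outside.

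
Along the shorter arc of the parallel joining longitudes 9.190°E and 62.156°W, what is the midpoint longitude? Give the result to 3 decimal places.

Signed shortest Δλ from +9.190° to -62.156° is -71.346°.
Midpoint longitude = +9.190° + (-71.346°)/2 = +9.190° − 35.673° = -26.483°.

26.483°W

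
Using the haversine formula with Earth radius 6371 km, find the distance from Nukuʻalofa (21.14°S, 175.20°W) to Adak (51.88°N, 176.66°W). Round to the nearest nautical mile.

Δλ = -176.66 − -175.20 = -1.46°.
Δφ = 51.88 − -21.14 = 73.02°.
a = sin²(Δφ/2) + cos φ₁ · cos φ₂ · sin²(Δλ/2) = 0.354075.
c = 2·atan2(√a, √(1−a)) = 1.27463 rad → d = 6371·c ≈ 8120.70 km ≈ 4384.83 nmi.

4385 nmi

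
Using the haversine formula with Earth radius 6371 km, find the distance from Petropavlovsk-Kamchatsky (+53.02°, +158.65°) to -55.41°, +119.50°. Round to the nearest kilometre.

12579 km

Δλ = 119.50 − 158.65 = -39.15°.
Δφ = -55.41 − 53.02 = -108.43°.
a = sin²(Δφ/2) + cos φ₁ · cos φ₂ · sin²(Δλ/2) = 0.696406.
c = 2·atan2(√a, √(1−a)) = 1.97448 rad → d = 6371·c ≈ 12579.44 km.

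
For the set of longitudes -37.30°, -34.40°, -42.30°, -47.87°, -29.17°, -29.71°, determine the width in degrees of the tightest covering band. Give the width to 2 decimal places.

18.70°

Sort the longitudes: -47.87°, -42.30°, -37.30°, -34.40°, -29.71°, -29.17°.
Eastward gaps between consecutive values (wrapping around): 5.57°, 5.00°, 2.90°, 4.69°, 0.54°, 341.30°.
Largest gap = 341.30° ⇒ minimal covering band is its complement: 360° − 341.30° = 18.70°.
Band runs from -47.87° eastward to -29.17°.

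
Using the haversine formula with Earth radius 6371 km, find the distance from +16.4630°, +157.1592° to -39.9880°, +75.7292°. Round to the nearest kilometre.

Δλ = 75.7292 − 157.1592 = -81.4300°.
Δφ = -39.9880 − 16.4630 = -56.4510°.
a = sin²(Δφ/2) + cos φ₁ · cos φ₂ · sin²(Δλ/2) = 0.536312.
c = 2·atan2(√a, √(1−a)) = 1.64348 rad → d = 6371·c ≈ 10470.64 km.

10471 km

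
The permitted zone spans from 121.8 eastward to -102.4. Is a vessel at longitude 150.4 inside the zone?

Band width going east from +121.8° to -102.4°: ((-102.4 − 121.8) mod 360) = 135.8°.
Offset of +150.4° east of the west edge: ((150.4 − 121.8) mod 360) = 28.6°.
28.6° ≤ 135.8° ⇒ inside.

Yes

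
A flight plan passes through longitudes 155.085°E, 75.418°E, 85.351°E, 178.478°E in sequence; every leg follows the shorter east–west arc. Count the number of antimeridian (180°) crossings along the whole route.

Leg 1: +155.085° → +75.418°, shortest Δλ = -79.667° (west) — does not cross 180°.
Leg 2: +75.418° → +85.351°, shortest Δλ = 9.933° (east) — does not cross 180°.
Leg 3: +85.351° → +178.478°, shortest Δλ = 93.127° (east) — does not cross 180°.
Total crossings: 0.

0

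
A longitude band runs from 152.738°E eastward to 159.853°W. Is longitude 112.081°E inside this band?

No

Band width going east from +152.738° to -159.853°: ((-159.853 − 152.738) mod 360) = 47.409°.
Offset of +112.081° east of the west edge: ((112.081 − 152.738) mod 360) = 319.343°.
319.343° > 47.409° ⇒ outside.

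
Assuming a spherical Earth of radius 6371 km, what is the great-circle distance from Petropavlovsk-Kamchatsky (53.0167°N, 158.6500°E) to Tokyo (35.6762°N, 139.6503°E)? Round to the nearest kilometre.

2434 km

Δλ = 139.6503 − 158.6500 = -18.9997°.
Δφ = 35.6762 − 53.0167 = -17.3405°.
a = sin²(Δφ/2) + cos φ₁ · cos φ₂ · sin²(Δλ/2) = 0.036036.
c = 2·atan2(√a, √(1−a)) = 0.38198 rad → d = 6371·c ≈ 2433.62 km.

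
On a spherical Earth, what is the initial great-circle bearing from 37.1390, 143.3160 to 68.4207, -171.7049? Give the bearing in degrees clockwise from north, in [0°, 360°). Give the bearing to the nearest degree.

Δλ = -171.7049 − 143.3160 = -315.0209°; wrapped into (−180°, 180°]: 44.9791°.
θ = atan2( sin Δλ · cos φ₂ , cos φ₁ · sin φ₂ − sin φ₁ · cos φ₂ · cos Δλ )
  = atan2(0.25997, 0.58423) = 23.988° → normalised to [0°, 360°): 23.988°.

24°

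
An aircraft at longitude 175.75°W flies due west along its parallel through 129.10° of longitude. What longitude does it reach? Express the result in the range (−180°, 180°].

55.15°E

Start at -175.75°; shift −129.10° → -304.85°.
-304.85° lies outside (−180°, 180°]; add 360° → +55.15°.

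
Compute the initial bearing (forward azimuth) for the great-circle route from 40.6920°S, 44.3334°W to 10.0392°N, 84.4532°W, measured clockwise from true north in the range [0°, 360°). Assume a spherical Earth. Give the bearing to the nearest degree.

314°

Δλ = -84.4532 − -44.3334 = -40.1198°.
θ = atan2( sin Δλ · cos φ₂ , cos φ₁ · sin φ₂ − sin φ₁ · cos φ₂ · cos Δλ )
  = atan2(-0.63452, 0.62312) = -45.519° → normalised to [0°, 360°): 314.481°.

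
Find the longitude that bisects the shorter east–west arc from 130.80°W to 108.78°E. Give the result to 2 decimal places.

Signed shortest Δλ from -130.80° to +108.78° is -120.42°.
Midpoint longitude = -130.80° + (-120.42°)/2 = -130.80° − 60.21° = -191.01°.
Normalise into (−180°, 180°]: +168.99°.
(The naïve average (-130.80 + +108.78)/2 = -11.01° is on the wrong side of the globe.)

168.99°E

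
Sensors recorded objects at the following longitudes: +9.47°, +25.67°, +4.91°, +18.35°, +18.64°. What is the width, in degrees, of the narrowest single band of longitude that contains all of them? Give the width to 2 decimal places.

20.76°

Sort the longitudes: +4.91°, +9.47°, +18.35°, +18.64°, +25.67°.
Eastward gaps between consecutive values (wrapping around): 4.56°, 8.88°, 0.29°, 7.03°, 339.24°.
Largest gap = 339.24° ⇒ minimal covering band is its complement: 360° − 339.24° = 20.76°.
Band runs from +4.91° eastward to +25.67°.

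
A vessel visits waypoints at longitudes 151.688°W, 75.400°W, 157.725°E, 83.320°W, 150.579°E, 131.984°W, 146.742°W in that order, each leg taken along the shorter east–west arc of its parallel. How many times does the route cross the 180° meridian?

Leg 1: -151.688° → -75.400°, shortest Δλ = 76.288° (east) — does not cross 180°.
Leg 2: -75.400° → +157.725°, shortest Δλ = -126.875° (west) — crosses 180°.
Leg 3: +157.725° → -83.320°, shortest Δλ = 118.955° (east) — crosses 180°.
Leg 4: -83.320° → +150.579°, shortest Δλ = -126.101° (west) — crosses 180°.
Leg 5: +150.579° → -131.984°, shortest Δλ = 77.437° (east) — crosses 180°.
Leg 6: -131.984° → -146.742°, shortest Δλ = -14.758° (west) — does not cross 180°.
Total crossings: 4.

4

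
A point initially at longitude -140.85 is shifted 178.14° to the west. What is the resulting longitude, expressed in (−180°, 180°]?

Start at -140.85°; shift −178.14° → -318.99°.
-318.99° lies outside (−180°, 180°]; add 360° → +41.01°.

+41.01°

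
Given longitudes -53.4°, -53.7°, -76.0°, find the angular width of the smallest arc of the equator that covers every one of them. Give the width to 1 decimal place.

Sort the longitudes: -76.0°, -53.7°, -53.4°.
Eastward gaps between consecutive values (wrapping around): 22.3°, 0.3°, 337.4°.
Largest gap = 337.4° ⇒ minimal covering band is its complement: 360° − 337.4° = 22.6°.
Band runs from -76.0° eastward to -53.4°.

22.6°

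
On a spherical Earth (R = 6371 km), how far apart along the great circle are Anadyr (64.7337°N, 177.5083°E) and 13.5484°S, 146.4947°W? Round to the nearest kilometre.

9216 km

Δλ = -146.4947 − 177.5083 = -324.0030°; wrapped into (−180°, 180°]: 35.9970°.
Δφ = -13.5484 − 64.7337 = -78.2821°.
a = sin²(Δφ/2) + cos φ₁ · cos φ₂ · sin²(Δλ/2) = 0.438071.
c = 2·atan2(√a, √(1−a)) = 1.44662 rad → d = 6371·c ≈ 9216.41 km.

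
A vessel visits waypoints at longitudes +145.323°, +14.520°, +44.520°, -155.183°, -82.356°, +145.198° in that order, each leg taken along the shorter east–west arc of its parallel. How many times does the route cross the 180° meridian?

2

Leg 1: +145.323° → +14.520°, shortest Δλ = -130.803° (west) — does not cross 180°.
Leg 2: +14.520° → +44.520°, shortest Δλ = 30.0° (east) — does not cross 180°.
Leg 3: +44.520° → -155.183°, shortest Δλ = 160.297° (east) — crosses 180°.
Leg 4: -155.183° → -82.356°, shortest Δλ = 72.827° (east) — does not cross 180°.
Leg 5: -82.356° → +145.198°, shortest Δλ = -132.446° (west) — crosses 180°.
Total crossings: 2.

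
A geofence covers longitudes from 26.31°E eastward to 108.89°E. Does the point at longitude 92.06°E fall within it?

Yes

Band width going east from +26.31° to +108.89°: ((108.89 − 26.31) mod 360) = 82.58°.
Offset of +92.06° east of the west edge: ((92.06 − 26.31) mod 360) = 65.75°.
65.75° ≤ 82.58° ⇒ inside.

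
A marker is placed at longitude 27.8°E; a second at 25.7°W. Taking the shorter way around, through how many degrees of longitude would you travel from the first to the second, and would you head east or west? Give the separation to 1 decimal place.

53.5° west

Raw difference: -25.7 − 27.8 = -53.5°.
Normalise into (−180°, 180°]: -53.5° stays -53.5°.
Negative ⇒ the second point lies to the west; separation 53.5°.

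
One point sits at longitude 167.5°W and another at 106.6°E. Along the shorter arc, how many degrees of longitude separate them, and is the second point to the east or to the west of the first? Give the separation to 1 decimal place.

Raw difference: 106.6 − -167.5 = 274.1°.
Normalise into (−180°, 180°]: 274.1° − 360° = -85.9°.
Negative ⇒ the second point lies to the west; separation 85.9°.

85.9° west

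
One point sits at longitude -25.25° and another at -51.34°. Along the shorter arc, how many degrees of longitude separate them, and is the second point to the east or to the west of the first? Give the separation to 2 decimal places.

Raw difference: -51.34 − -25.25 = -26.09°.
Normalise into (−180°, 180°]: -26.09° stays -26.09°.
Negative ⇒ the second point lies to the west; separation 26.09°.

26.09° west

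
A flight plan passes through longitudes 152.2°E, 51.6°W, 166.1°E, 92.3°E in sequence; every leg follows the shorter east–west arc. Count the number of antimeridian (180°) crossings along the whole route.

Leg 1: +152.2° → -51.6°, shortest Δλ = 156.2° (east) — crosses 180°.
Leg 2: -51.6° → +166.1°, shortest Δλ = -142.3° (west) — crosses 180°.
Leg 3: +166.1° → +92.3°, shortest Δλ = -73.8° (west) — does not cross 180°.
Total crossings: 2.

2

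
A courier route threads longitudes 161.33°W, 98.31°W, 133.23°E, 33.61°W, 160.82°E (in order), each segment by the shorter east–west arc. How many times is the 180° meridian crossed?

Leg 1: -161.33° → -98.31°, shortest Δλ = 63.02° (east) — does not cross 180°.
Leg 2: -98.31° → +133.23°, shortest Δλ = -128.46° (west) — crosses 180°.
Leg 3: +133.23° → -33.61°, shortest Δλ = -166.84° (west) — does not cross 180°.
Leg 4: -33.61° → +160.82°, shortest Δλ = -165.57° (west) — crosses 180°.
Total crossings: 2.

2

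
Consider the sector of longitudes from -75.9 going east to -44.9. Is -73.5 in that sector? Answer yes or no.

Band width going east from -75.9° to -44.9°: ((-44.9 − -75.9) mod 360) = 31.0°.
Offset of -73.5° east of the west edge: ((-73.5 − -75.9) mod 360) = 2.4°.
2.4° ≤ 31.0° ⇒ inside.

Yes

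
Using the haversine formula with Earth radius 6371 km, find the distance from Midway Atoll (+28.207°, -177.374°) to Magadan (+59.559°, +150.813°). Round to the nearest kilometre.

4237 km

Δλ = 150.813 − -177.374 = 328.187°; wrapped into (−180°, 180°]: -31.813°.
Δφ = 59.559 − 28.207 = 31.352°.
a = sin²(Δφ/2) + cos φ₁ · cos φ₂ · sin²(Δλ/2) = 0.106543.
c = 2·atan2(√a, √(1−a)) = 0.66501 rad → d = 6371·c ≈ 4236.75 km.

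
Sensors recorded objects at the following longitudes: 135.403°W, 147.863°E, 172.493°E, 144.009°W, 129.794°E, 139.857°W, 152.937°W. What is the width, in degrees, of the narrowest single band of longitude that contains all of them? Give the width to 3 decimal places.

94.803°

Sort the longitudes: -152.937°, -144.009°, -139.857°, -135.403°, +129.794°, +147.863°, +172.493°.
Eastward gaps between consecutive values (wrapping around): 8.928°, 4.152°, 4.454°, 265.197°, 18.069°, 24.630°, 34.570°.
Largest gap = 265.197° ⇒ minimal covering band is its complement: 360° − 265.197° = 94.803°.
Band runs from +129.794° eastward to -135.403°, crossing the antimeridian.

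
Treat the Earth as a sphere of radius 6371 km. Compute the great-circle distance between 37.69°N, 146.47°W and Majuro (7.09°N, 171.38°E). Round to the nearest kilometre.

5435 km

Δλ = 171.38 − -146.47 = 317.85°; wrapped into (−180°, 180°]: -42.15°.
Δφ = 7.09 − 37.69 = -30.60°.
a = sin²(Δφ/2) + cos φ₁ · cos φ₂ · sin²(Δλ/2) = 0.171169.
c = 2·atan2(√a, √(1−a)) = 0.85309 rad → d = 6371·c ≈ 5435.01 km.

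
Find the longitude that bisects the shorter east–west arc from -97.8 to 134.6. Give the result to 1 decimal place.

Signed shortest Δλ from -97.8° to +134.6° is -127.6°.
Midpoint longitude = -97.8° + (-127.6°)/2 = -97.8° − 63.8° = -161.6°.
(The naïve average (-97.8 + +134.6)/2 = 18.4° is on the wrong side of the globe.)

-161.6°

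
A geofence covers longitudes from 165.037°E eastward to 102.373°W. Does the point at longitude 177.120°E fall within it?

Yes

Band width going east from +165.037° to -102.373°: ((-102.373 − 165.037) mod 360) = 92.590°.
Offset of +177.120° east of the west edge: ((177.120 − 165.037) mod 360) = 12.083°.
12.083° ≤ 92.590° ⇒ inside.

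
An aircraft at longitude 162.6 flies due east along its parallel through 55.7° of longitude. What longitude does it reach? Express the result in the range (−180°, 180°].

-141.7°

Start at +162.6°; shift +55.7° → +218.3°.
+218.3° lies outside (−180°, 180°]; subtract 360° → -141.7°.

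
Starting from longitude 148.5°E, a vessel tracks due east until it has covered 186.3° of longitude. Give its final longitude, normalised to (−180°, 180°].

25.2°W

Start at +148.5°; shift +186.3° → +334.8°.
+334.8° lies outside (−180°, 180°]; subtract 360° → -25.2°.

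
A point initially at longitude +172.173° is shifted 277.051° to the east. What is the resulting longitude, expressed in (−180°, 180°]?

Start at +172.173°; shift +277.051° → +449.224°.
+449.224° lies outside (−180°, 180°]; subtract 360° → +89.224°.

+89.224°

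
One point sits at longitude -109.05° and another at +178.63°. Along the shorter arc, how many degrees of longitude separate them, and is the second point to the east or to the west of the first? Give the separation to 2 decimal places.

Raw difference: 178.63 − -109.05 = 287.68°.
Normalise into (−180°, 180°]: 287.68° − 360° = -72.32°.
Negative ⇒ the second point lies to the west; separation 72.32°.

72.32° west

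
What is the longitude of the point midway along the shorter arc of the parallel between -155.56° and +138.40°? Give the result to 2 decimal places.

Signed shortest Δλ from -155.56° to +138.40° is -66.04°.
Midpoint longitude = -155.56° + (-66.04°)/2 = -155.56° − 33.02° = -188.58°.
Normalise into (−180°, 180°]: +171.42°.
(The naïve average (-155.56 + +138.40)/2 = -8.58° is on the wrong side of the globe.)

+171.42°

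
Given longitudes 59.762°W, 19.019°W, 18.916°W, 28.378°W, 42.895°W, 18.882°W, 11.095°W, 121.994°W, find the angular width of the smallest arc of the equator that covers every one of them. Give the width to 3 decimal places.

Sort the longitudes: -121.994°, -59.762°, -42.895°, -28.378°, -19.019°, -18.916°, -18.882°, -11.095°.
Eastward gaps between consecutive values (wrapping around): 62.232°, 16.867°, 14.517°, 9.359°, 0.103°, 0.034°, 7.787°, 249.101°.
Largest gap = 249.101° ⇒ minimal covering band is its complement: 360° − 249.101° = 110.899°.
Band runs from -121.994° eastward to -11.095°.

110.899°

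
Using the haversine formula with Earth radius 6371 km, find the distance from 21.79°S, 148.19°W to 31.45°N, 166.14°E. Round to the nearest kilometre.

7662 km

Δλ = 166.14 − -148.19 = 314.33°; wrapped into (−180°, 180°]: -45.67°.
Δφ = 31.45 − -21.79 = 53.24°.
a = sin²(Δφ/2) + cos φ₁ · cos φ₂ · sin²(Δλ/2) = 0.320068.
c = 2·atan2(√a, √(1−a)) = 1.20268 rad → d = 6371·c ≈ 7662.24 km.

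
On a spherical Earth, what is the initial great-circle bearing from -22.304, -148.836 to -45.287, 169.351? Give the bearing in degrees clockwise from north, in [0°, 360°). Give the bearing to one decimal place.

225.7°

Δλ = 169.351 − -148.836 = 318.187°; wrapped into (−180°, 180°]: -41.813°.
θ = atan2( sin Δλ · cos φ₂ , cos φ₁ · sin φ₂ − sin φ₁ · cos φ₂ · cos Δλ )
  = atan2(-0.46906, -0.45846) = -134.345° → normalised to [0°, 360°): 225.655°.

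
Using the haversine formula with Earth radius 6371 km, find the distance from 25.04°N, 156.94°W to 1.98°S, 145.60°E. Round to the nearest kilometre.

Δλ = 145.60 − -156.94 = 302.54°; wrapped into (−180°, 180°]: -57.46°.
Δφ = -1.98 − 25.04 = -27.02°.
a = sin²(Δφ/2) + cos φ₁ · cos φ₂ · sin²(Δλ/2) = 0.263791.
c = 2·atan2(√a, √(1−a)) = 1.07876 rad → d = 6371·c ≈ 6872.80 km.

6873 km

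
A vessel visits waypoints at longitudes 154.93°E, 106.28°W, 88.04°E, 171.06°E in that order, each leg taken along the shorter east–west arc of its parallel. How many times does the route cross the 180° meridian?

Leg 1: +154.93° → -106.28°, shortest Δλ = 98.79° (east) — crosses 180°.
Leg 2: -106.28° → +88.04°, shortest Δλ = -165.68° (west) — crosses 180°.
Leg 3: +88.04° → +171.06°, shortest Δλ = 83.02° (east) — does not cross 180°.
Total crossings: 2.

2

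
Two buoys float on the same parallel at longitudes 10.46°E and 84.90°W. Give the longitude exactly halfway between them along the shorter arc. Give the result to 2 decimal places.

37.22°W

Signed shortest Δλ from +10.46° to -84.90° is -95.36°.
Midpoint longitude = +10.46° + (-95.36°)/2 = +10.46° − 47.68° = -37.22°.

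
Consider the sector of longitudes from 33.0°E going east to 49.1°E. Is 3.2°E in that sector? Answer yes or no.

Band width going east from +33.0° to +49.1°: ((49.1 − 33.0) mod 360) = 16.1°.
Offset of +3.2° east of the west edge: ((3.2 − 33.0) mod 360) = 330.2°.
330.2° > 16.1° ⇒ outside.

No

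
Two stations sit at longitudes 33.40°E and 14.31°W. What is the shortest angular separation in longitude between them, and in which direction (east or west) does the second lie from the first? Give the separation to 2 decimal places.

Raw difference: -14.31 − 33.40 = -47.71°.
Normalise into (−180°, 180°]: -47.71° stays -47.71°.
Negative ⇒ the second point lies to the west; separation 47.71°.

47.71° west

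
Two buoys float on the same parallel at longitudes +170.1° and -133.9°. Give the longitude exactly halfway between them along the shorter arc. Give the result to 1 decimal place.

Signed shortest Δλ from +170.1° to -133.9° is +56.0°.
Midpoint longitude = +170.1° + (+56.0°)/2 = +170.1° + 28.0° = +198.1°.
Normalise into (−180°, 180°]: -161.9°.
(The naïve average (+170.1 + -133.9)/2 = 18.1° is on the wrong side of the globe.)

-161.9°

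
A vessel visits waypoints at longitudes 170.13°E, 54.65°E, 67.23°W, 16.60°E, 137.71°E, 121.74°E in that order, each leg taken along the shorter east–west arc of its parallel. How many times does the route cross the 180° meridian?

0

Leg 1: +170.13° → +54.65°, shortest Δλ = -115.48° (west) — does not cross 180°.
Leg 2: +54.65° → -67.23°, shortest Δλ = -121.88° (west) — does not cross 180°.
Leg 3: -67.23° → +16.60°, shortest Δλ = 83.83° (east) — does not cross 180°.
Leg 4: +16.60° → +137.71°, shortest Δλ = 121.11° (east) — does not cross 180°.
Leg 5: +137.71° → +121.74°, shortest Δλ = -15.97° (west) — does not cross 180°.
Total crossings: 0.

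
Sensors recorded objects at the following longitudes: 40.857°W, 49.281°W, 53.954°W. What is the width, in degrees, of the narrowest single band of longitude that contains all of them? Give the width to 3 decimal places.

Sort the longitudes: -53.954°, -49.281°, -40.857°.
Eastward gaps between consecutive values (wrapping around): 4.673°, 8.424°, 346.903°.
Largest gap = 346.903° ⇒ minimal covering band is its complement: 360° − 346.903° = 13.097°.
Band runs from -53.954° eastward to -40.857°.

13.097°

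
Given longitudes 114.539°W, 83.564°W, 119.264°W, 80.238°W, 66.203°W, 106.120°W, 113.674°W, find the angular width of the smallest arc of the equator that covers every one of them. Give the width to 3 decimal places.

Sort the longitudes: -119.264°, -114.539°, -113.674°, -106.120°, -83.564°, -80.238°, -66.203°.
Eastward gaps between consecutive values (wrapping around): 4.725°, 0.865°, 7.554°, 22.556°, 3.326°, 14.035°, 306.939°.
Largest gap = 306.939° ⇒ minimal covering band is its complement: 360° − 306.939° = 53.061°.
Band runs from -119.264° eastward to -66.203°.

53.061°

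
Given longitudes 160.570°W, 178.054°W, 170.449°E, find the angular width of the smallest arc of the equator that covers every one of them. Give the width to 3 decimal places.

28.981°

Sort the longitudes: -178.054°, -160.570°, +170.449°.
Eastward gaps between consecutive values (wrapping around): 17.484°, 331.019°, 11.497°.
Largest gap = 331.019° ⇒ minimal covering band is its complement: 360° − 331.019° = 28.981°.
Band runs from +170.449° eastward to -160.570°, crossing the antimeridian.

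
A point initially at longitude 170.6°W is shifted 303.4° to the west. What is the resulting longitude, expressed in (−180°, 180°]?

Start at -170.6°; shift −303.4° → -474.0°.
-474.0° lies outside (−180°, 180°]; add 360° → -114.0°.

114.0°W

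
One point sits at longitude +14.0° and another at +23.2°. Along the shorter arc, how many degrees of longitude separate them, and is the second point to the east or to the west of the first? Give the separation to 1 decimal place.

9.2° east

Raw difference: 23.2 − 14.0 = 9.2°.
Normalise into (−180°, 180°]: 9.2° stays 9.2°.
Positive ⇒ the second point lies to the east; separation 9.2°.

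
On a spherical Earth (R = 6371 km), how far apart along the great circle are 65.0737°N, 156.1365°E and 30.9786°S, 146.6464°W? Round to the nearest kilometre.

Δλ = -146.6464 − 156.1365 = -302.7829°; wrapped into (−180°, 180°]: 57.2171°.
Δφ = -30.9786 − 65.0737 = -96.0523°.
a = sin²(Δφ/2) + cos φ₁ · cos φ₂ · sin²(Δλ/2) = 0.635562.
c = 2·atan2(√a, √(1−a)) = 1.84536 rad → d = 6371·c ≈ 11756.77 km.

11757 km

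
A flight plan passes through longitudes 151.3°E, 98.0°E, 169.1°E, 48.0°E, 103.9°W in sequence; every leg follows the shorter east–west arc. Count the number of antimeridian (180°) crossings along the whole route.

0

Leg 1: +151.3° → +98.0°, shortest Δλ = -53.3° (west) — does not cross 180°.
Leg 2: +98.0° → +169.1°, shortest Δλ = 71.1° (east) — does not cross 180°.
Leg 3: +169.1° → +48.0°, shortest Δλ = -121.1° (west) — does not cross 180°.
Leg 4: +48.0° → -103.9°, shortest Δλ = -151.9° (west) — does not cross 180°.
Total crossings: 0.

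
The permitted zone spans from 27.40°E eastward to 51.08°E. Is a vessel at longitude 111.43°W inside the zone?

Band width going east from +27.40° to +51.08°: ((51.08 − 27.40) mod 360) = 23.68°.
Offset of -111.43° east of the west edge: ((-111.43 − 27.40) mod 360) = 221.17°.
221.17° > 23.68° ⇒ outside.

No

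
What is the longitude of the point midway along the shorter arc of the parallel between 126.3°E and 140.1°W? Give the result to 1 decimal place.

Signed shortest Δλ from +126.3° to -140.1° is +93.6°.
Midpoint longitude = +126.3° + (+93.6°)/2 = +126.3° + 46.8° = +173.1°.
(The naïve average (+126.3 + -140.1)/2 = -6.9° is on the wrong side of the globe.)

173.1°E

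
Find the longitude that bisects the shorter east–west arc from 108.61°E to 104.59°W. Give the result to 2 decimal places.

177.99°W

Signed shortest Δλ from +108.61° to -104.59° is +146.80°.
Midpoint longitude = +108.61° + (+146.80°)/2 = +108.61° + 73.40° = +182.01°.
Normalise into (−180°, 180°]: -177.99°.
(The naïve average (+108.61 + -104.59)/2 = 2.01° is on the wrong side of the globe.)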